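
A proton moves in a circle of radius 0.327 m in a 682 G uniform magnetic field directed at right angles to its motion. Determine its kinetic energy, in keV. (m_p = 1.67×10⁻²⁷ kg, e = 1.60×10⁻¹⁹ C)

v = qBr/m = (1×1.60×10^-19)(0.0682)(0.327) / (1.67×10^-27) = 2.14×10^6 m/s.
K = ½mv² = 0.5·(1.67×10^-27)·(2.14×10^6)² = 3.81×10^-15 J = 23.8 keV.

K ≈ 23.8 keV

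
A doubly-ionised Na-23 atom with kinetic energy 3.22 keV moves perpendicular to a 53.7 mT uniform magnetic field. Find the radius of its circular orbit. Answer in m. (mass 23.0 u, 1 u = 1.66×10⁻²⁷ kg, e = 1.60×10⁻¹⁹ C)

Convert the energy: K = 3.22 keV = 5.15×10^-16 J.
v = √(2K/m) = √(2·5.15×10^-16/3.82×10^-26) = 1.64×10^5 m/s.
r = mv/(qB) = (3.82×10^-26)(1.64×10^5) / [(2×1.60×10^-19)(0.0537)] = 0.365 m.

r ≈ 0.365 m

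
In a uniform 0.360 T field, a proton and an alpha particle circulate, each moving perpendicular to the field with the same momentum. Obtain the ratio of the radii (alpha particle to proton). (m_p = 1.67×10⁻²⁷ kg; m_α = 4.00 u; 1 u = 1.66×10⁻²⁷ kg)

r = p/(qB) ⇒ at equal p, r ∝ 1/q.
r_{alpha particle}/r_{proton} = 0.500.

ratio ≈ 0.500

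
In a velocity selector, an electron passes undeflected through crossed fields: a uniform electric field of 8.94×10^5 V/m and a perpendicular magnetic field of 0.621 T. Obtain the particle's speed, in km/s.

v ≈ 1440 km/s

For zero net force, qE = qvB, so v = E/B.
v = (8.94×10^5) / (0.621) = 1.44×10^6 m/s.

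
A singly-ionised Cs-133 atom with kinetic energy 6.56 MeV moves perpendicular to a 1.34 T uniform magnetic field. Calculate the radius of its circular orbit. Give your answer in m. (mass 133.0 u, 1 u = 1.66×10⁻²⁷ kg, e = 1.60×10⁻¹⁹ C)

Convert the energy: K = 6.56 MeV = 1.05×10^-12 J.
v = √(2K/m) = √(2·1.05×10^-12/2.21×10^-25) = 3.08×10^6 m/s.
r = mv/(qB) = (2.21×10^-25)(3.08×10^6) / [(1×1.60×10^-19)(1.34)] = 3.18 m.

r ≈ 3.18 m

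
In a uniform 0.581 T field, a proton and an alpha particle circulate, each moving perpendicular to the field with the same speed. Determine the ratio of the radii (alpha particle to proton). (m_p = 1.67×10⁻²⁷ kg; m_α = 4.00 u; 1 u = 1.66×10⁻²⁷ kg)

ratio ≈ 1.99

r = mv/(qB) ⇒ at equal v, r ∝ m/q.
r_{alpha particle}/r_{proton} = 1.99.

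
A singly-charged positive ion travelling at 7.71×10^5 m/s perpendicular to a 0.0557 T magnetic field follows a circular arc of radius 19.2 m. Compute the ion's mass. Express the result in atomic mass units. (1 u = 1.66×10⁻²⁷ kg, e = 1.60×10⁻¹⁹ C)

qvB = mv²/r ⇒ m = qBr/v.
m = (1×1.60×10^-19)(0.0557)(19.2) / (7.71×10^5) = 2.22×10^-25 kg = 134 u.

m ≈ 134 u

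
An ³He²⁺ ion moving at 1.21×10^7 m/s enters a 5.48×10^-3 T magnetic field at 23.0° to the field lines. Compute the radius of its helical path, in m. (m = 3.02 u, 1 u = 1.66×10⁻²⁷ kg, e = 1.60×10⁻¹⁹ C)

Only the perpendicular component v⊥ = v sin23.0° = 4.73×10^6 m/s is bent by the field.
r = m v⊥ /(qB) = (5.01×10^-27)(4.73×10^6) / [(2×1.60×10^-19)(5.48×10^-3)] = 13.5 m.

r ≈ 13.5 m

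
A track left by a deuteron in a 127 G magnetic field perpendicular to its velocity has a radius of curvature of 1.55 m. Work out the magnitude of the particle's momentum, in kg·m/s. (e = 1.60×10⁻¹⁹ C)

p ≈ 3.15×10^-21 kg·m/s

Since qvB = mv²/r, the momentum p = mv = qBr.
p = (1×1.60×10^-19)(0.0127)(1.55) = 3.15×10^-21 kg·m/s.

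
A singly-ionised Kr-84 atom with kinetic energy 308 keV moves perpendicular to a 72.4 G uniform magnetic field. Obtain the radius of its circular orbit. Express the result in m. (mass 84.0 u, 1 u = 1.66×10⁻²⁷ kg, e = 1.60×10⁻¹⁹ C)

Convert the energy: K = 308 keV = 4.93×10^-14 J.
v = √(2K/m) = √(2·4.93×10^-14/1.39×10^-25) = 8.41×10^5 m/s.
r = mv/(qB) = (1.39×10^-25)(8.41×10^5) / [(1×1.60×10^-19)(7.24×10^-3)] = 101 m.

r ≈ 101 m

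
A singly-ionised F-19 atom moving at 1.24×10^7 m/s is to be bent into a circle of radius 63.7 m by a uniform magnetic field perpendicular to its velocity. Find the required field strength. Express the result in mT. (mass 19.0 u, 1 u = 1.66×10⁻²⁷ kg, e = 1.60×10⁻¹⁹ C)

qvB = mv²/r gives B = mv/(qr).
B = (3.15×10^-26)(1.24×10^7) / [(1×1.60×10^-19)(63.7)] = 0.0384 T.

B ≈ 38.4 mT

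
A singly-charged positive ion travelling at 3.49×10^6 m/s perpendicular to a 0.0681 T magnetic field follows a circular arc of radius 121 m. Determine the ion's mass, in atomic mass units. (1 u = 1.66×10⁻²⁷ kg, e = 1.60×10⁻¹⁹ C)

qvB = mv²/r ⇒ m = qBr/v.
m = (1×1.60×10^-19)(0.0681)(121) / (3.49×10^6) = 3.78×10^-25 kg = 228 u.

m ≈ 228 u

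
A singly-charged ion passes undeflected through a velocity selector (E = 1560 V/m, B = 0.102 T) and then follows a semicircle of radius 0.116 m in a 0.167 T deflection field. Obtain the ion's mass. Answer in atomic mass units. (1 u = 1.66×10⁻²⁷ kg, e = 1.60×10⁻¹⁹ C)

m ≈ 122 u

v = E/B₁ = 1.53×10^4 m/s.
From r = mv/(qB₂), m = qB₂r/v = (1×1.60×10^-19)(0.167)(0.116) / (1.53×10^4) = 2.03×10^-25 kg.
In atomic mass units: m = 2.03×10^-25 / 1.66×10^-27 = 122 u.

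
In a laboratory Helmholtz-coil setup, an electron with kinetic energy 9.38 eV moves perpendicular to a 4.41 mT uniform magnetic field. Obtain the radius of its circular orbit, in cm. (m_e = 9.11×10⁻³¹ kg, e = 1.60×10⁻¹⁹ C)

Convert the energy: K = 9.38 eV = 1.50×10^-18 J.
v = √(2K/m) = √(2·1.50×10^-18/9.11×10^-31) = 1.82×10^6 m/s.
r = mv/(qB) = (9.11×10^-31)(1.82×10^6) / [(1×1.60×10^-19)(4.41×10^-3)] = 2.34×10^-3 m.

r ≈ 0.234 cm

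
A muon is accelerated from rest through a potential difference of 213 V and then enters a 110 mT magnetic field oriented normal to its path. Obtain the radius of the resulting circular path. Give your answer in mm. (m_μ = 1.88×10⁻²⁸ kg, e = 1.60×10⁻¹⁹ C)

r ≈ 6.43 mm

The kinetic energy gained is K = qV = (1×1.60×10^-19)(213) = 3.41×10^-17 J.
v = √(2K/m) = 6.02×10^5 m/s.
r = mv/(qB) = (1.88×10^-28)(6.02×10^5) / [(1×1.60×10^-19)(0.110)] = 6.43×10^-3 m.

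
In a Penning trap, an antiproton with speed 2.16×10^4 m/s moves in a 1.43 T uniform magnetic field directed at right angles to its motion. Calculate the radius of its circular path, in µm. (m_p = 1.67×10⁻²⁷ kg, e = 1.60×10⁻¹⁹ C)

r ≈ 158 µm

The magnetic force provides the centripetal force: qvB = mv²/r, so r = mv/(qB).
r = (1.67×10^-27 kg)(2.16×10^4 m/s) / [(1×1.60×10^-19 C)(1.43 T)] = 1.58×10^-4 m.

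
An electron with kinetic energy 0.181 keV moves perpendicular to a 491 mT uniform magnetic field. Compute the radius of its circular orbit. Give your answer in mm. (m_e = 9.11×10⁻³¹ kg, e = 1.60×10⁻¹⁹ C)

r ≈ 0.0925 mm

Convert the energy: K = 0.181 keV = 2.90×10^-17 J.
v = √(2K/m) = √(2·2.90×10^-17/9.11×10^-31) = 7.97×10^6 m/s.
r = mv/(qB) = (9.11×10^-31)(7.97×10^6) / [(1×1.60×10^-19)(0.491)] = 9.25×10^-5 m.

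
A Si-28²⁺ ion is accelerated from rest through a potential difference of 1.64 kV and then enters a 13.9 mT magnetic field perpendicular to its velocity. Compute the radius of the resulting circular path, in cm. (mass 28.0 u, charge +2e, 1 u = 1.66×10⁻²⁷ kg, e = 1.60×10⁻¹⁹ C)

r ≈ 157 cm

The kinetic energy gained is K = qV = (2×1.60×10^-19)(1640) = 5.25×10^-16 J.
v = √(2K/m) = 1.50×10^5 m/s.
r = mv/(qB) = (4.65×10^-26)(1.50×10^5) / [(2×1.60×10^-19)(0.0139)] = 1.57 m.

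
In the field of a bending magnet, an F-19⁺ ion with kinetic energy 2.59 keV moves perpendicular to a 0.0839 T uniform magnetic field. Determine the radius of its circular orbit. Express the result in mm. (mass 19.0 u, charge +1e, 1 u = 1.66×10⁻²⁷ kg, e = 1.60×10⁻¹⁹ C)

r ≈ 381 mm

Convert the energy: K = 2.59 keV = 4.14×10^-16 J.
v = √(2K/m) = √(2·4.14×10^-16/3.15×10^-26) = 1.62×10^5 m/s.
r = mv/(qB) = (3.15×10^-26)(1.62×10^5) / [(1×1.60×10^-19)(0.0839)] = 0.381 m.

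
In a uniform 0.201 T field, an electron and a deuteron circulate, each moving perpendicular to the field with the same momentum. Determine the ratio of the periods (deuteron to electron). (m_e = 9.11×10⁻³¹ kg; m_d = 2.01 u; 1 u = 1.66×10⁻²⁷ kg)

T = 2πm/(qB) is independent of speed, so T₂/T₁ = (m₂/q₂)/(m₁/q₁).
T_{deuteron}/T_{electron} = (3.34×10^-27/1e) / (9.11×10^-31/1e) = 3660.

ratio ≈ 3660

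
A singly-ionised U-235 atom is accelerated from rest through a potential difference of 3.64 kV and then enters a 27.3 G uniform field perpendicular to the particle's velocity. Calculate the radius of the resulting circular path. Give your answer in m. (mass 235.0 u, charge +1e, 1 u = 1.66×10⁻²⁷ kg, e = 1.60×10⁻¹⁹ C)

r ≈ 48.8 m

The kinetic energy gained is K = qV = (1×1.60×10^-19)(3640) = 5.82×10^-16 J.
v = √(2K/m) = 5.46×10^4 m/s.
r = mv/(qB) = (3.90×10^-25)(5.46×10^4) / [(1×1.60×10^-19)(2.73×10^-3)] = 48.8 m.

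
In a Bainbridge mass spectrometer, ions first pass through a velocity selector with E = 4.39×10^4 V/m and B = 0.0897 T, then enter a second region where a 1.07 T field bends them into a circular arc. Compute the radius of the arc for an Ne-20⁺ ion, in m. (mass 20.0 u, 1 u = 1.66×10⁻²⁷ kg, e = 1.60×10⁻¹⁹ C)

r ≈ 0.0949 m

The selector passes v = E/B = 4.39×10^4/0.0897 = 4.89×10^5 m/s.
In the deflection region, r = mv/(qB₂) = (3.32×10^-26)(4.89×10^5) / [(1×1.60×10^-19)(1.07)] = 0.0949 m.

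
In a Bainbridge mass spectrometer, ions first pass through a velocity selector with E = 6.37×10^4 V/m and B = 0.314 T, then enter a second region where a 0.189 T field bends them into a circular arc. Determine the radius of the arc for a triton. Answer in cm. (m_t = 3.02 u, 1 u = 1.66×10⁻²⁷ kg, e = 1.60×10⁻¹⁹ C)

The selector passes v = E/B = 6.37×10^4/0.314 = 2.03×10^5 m/s.
In the deflection region, r = mv/(qB₂) = (5.01×10^-27)(2.03×10^5) / [(1×1.60×10^-19)(0.189)] = 0.0336 m.

r ≈ 3.36 cm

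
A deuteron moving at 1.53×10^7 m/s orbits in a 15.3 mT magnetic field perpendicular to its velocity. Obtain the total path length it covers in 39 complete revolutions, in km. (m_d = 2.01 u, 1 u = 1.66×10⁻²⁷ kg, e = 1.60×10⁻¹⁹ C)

r = mv/(qB) = 20.9 m, so one revolution covers 2πr = 131 m.
In 39 revolutions: L = 39·2πr = 5110 m.

L ≈ 5.11 km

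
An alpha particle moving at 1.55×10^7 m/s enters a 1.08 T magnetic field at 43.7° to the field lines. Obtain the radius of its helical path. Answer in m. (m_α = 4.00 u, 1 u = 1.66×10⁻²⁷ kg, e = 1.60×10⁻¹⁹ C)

r ≈ 0.206 m

Only the perpendicular component v⊥ = v sin43.7° = 1.07×10^7 m/s is bent by the field.
r = m v⊥ /(qB) = (6.64×10^-27)(1.07×10^7) / [(2×1.60×10^-19)(1.08)] = 0.206 m.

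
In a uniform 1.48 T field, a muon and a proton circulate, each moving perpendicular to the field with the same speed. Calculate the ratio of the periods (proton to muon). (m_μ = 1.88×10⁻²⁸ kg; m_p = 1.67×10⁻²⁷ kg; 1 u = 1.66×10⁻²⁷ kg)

T = 2πm/(qB) is independent of speed, so T₂/T₁ = (m₂/q₂)/(m₁/q₁).
T_{proton}/T_{muon} = (1.67×10^-27/1e) / (1.88×10^-28/1e) = 8.88.

ratio ≈ 8.88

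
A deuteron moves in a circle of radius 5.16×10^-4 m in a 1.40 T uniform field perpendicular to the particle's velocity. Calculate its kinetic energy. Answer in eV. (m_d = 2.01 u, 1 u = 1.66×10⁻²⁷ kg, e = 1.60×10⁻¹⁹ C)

v = qBr/m = (1×1.60×10^-19)(1.40)(5.16×10^-4) / (3.34×10^-27) = 3.46×10^4 m/s.
K = ½mv² = 0.5·(3.34×10^-27)·(3.46×10^4)² = 2.00×10^-18 J = 12.5 eV.

K ≈ 12.5 eV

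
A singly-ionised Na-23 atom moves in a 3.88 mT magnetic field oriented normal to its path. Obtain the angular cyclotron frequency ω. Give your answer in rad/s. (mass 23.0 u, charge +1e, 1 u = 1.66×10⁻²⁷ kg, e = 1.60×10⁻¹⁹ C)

ω = qB/m = (1×1.60×10^-19)(3.88×10^-3) / (3.82×10^-26) = 1.63×10^4 rad/s.

ω ≈ 1.63×10^4 rad/s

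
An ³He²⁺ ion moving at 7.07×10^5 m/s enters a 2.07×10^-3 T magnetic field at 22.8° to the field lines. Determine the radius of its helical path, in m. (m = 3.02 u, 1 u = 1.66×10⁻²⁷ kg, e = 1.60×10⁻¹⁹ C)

Only the perpendicular component v⊥ = v sin22.8° = 2.74×10^5 m/s is bent by the field.
r = m v⊥ /(qB) = (5.01×10^-27)(2.74×10^5) / [(2×1.60×10^-19)(2.07×10^-3)] = 2.07 m.

r ≈ 2.07 m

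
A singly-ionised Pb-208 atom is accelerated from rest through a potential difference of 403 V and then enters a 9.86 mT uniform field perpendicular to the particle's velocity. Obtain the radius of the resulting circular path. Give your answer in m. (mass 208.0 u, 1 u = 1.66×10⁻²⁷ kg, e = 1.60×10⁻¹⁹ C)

r ≈ 4.23 m

The kinetic energy gained is K = qV = (1×1.60×10^-19)(403) = 6.45×10^-17 J.
v = √(2K/m) = 1.93×10^4 m/s.
r = mv/(qB) = (3.45×10^-25)(1.93×10^4) / [(1×1.60×10^-19)(9.86×10^-3)] = 4.23 m.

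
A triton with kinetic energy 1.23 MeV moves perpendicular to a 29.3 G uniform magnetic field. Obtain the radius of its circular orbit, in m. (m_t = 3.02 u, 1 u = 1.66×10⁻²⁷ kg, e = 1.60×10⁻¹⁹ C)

r ≈ 94.8 m

Convert the energy: K = 1.23 MeV = 1.97×10^-13 J.
v = √(2K/m) = √(2·1.97×10^-13/5.01×10^-27) = 8.86×10^6 m/s.
r = mv/(qB) = (5.01×10^-27)(8.86×10^6) / [(1×1.60×10^-19)(2.93×10^-3)] = 94.8 m.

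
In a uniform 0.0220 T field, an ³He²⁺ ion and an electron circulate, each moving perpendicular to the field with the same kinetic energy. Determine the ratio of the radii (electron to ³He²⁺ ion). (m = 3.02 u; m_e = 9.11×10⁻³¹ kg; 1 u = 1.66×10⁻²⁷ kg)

ratio ≈ 0.0270

r = √(2mK)/(qB) ⇒ at equal K, r ∝ √m/q.
r_{electron}/r_{³He²⁺ ion} = 0.0270.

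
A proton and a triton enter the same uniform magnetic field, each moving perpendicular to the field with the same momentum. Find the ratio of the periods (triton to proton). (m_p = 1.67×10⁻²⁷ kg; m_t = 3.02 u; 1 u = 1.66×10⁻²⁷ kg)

ratio ≈ 3.00

T = 2πm/(qB) is independent of speed, so T₂/T₁ = (m₂/q₂)/(m₁/q₁).
T_{triton}/T_{proton} = (5.01×10^-27/1e) / (1.67×10^-27/1e) = 3.00.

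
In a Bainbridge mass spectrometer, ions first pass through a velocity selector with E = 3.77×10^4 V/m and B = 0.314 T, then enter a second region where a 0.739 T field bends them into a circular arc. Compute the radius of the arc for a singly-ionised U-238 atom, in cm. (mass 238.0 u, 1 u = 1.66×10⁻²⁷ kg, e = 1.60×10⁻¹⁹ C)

r ≈ 40.1 cm

The selector passes v = E/B = 3.77×10^4/0.314 = 1.20×10^5 m/s.
In the deflection region, r = mv/(qB₂) = (3.95×10^-25)(1.20×10^5) / [(1×1.60×10^-19)(0.739)] = 0.401 m.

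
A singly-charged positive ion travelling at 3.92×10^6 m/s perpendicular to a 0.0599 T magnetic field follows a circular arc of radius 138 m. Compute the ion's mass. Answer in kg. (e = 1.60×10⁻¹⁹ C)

m ≈ 3.37×10^-25 kg

qvB = mv²/r ⇒ m = qBr/v.
m = (1×1.60×10^-19)(0.0599)(138) / (3.92×10^6) = 3.37×10^-25 kg.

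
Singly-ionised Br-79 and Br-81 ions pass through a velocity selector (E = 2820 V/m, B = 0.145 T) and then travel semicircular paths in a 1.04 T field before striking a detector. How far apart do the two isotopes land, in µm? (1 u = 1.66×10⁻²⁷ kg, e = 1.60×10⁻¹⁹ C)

Both emerge at v = E/B₁ = 1.94×10^4 m/s.
r = mv/(qB₂), so r₁ = 0.015327 m and r₂ = 0.015715 m, giving Δr = 3.88×10^-4 m.
After a semicircle each ion lands a diameter 2r from the entry slit, so the separation is 2Δr = 7.76×10^-4 m.

Δd ≈ 776 µm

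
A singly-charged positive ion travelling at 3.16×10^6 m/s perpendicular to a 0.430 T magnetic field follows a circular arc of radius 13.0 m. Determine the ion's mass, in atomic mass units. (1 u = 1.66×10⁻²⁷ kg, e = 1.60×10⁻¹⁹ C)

qvB = mv²/r ⇒ m = qBr/v.
m = (1×1.60×10^-19)(0.430)(13.0) / (3.16×10^6) = 2.83×10^-25 kg = 171 u.

m ≈ 171 u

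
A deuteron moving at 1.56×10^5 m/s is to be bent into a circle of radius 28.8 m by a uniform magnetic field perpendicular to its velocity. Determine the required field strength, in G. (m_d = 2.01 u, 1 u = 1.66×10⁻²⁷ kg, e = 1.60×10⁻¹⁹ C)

B ≈ 1.13 G

qvB = mv²/r gives B = mv/(qr).
B = (3.34×10^-27)(1.56×10^5) / [(1×1.60×10^-19)(28.8)] = 1.13×10^-4 T.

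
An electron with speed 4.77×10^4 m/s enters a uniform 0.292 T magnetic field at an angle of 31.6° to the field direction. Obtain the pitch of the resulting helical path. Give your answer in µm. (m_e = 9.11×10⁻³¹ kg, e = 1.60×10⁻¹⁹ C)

The velocity component along B is v∥ = v cos31.6° = 4.06×10^4 m/s.
The cyclotron period T = 2πm/(qB) = 1.23×10^-10 s is set by m, q, B alone.
Pitch = v∥·T = (4.06×10^4)(1.23×10^-10) = 4.98×10^-6 m.

pitch ≈ 4.98 µm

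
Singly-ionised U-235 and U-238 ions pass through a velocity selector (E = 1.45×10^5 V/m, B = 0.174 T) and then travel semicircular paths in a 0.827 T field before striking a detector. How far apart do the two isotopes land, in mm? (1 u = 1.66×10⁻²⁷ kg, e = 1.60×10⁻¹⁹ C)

Δd ≈ 62.7 mm

Both emerge at v = E/B₁ = 8.33×10^5 m/s.
r = mv/(qB₂), so r₁ = 2.4568 m and r₂ = 2.4882 m, giving Δr = 0.0314 m.
After a semicircle each ion lands a diameter 2r from the entry slit, so the separation is 2Δr = 0.0627 m.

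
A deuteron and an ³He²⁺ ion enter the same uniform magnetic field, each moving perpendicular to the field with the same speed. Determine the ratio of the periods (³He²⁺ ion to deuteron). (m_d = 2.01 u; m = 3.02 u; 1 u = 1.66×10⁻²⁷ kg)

ratio ≈ 0.751

T = 2πm/(qB) is independent of speed, so T₂/T₁ = (m₂/q₂)/(m₁/q₁).
T_{³He²⁺ ion}/T_{deuteron} = (5.01×10^-27/2e) / (3.34×10^-27/1e) = 0.751.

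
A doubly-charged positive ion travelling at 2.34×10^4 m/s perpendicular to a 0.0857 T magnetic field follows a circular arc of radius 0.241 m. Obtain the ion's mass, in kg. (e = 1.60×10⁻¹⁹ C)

qvB = mv²/r ⇒ m = qBr/v.
m = (2×1.60×10^-19)(0.0857)(0.241) / (2.34×10^4) = 2.82×10^-25 kg.

m ≈ 2.82×10^-25 kg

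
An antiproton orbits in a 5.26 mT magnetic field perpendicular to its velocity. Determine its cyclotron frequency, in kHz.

f ≈ 80.2 kHz

f = qB/(2πm) = (1×1.60×10^-19)(5.26×10^-3) / [2π(1.67×10^-27)] = 8.02×10^4 Hz.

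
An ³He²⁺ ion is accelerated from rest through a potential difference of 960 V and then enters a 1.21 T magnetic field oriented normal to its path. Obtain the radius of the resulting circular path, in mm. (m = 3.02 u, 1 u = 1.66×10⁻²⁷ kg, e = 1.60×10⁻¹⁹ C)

r ≈ 4.53 mm

The kinetic energy gained is K = qV = (2×1.60×10^-19)(960) = 3.07×10^-16 J.
v = √(2K/m) = 3.50×10^5 m/s.
r = mv/(qB) = (5.01×10^-27)(3.50×10^5) / [(2×1.60×10^-19)(1.21)] = 4.53×10^-3 m.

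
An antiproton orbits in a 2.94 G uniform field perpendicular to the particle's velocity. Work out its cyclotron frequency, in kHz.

f = qB/(2πm) = (1×1.60×10^-19)(2.94×10^-4) / [2π(1.67×10^-27)] = 4480 Hz.

f ≈ 4.48 kHz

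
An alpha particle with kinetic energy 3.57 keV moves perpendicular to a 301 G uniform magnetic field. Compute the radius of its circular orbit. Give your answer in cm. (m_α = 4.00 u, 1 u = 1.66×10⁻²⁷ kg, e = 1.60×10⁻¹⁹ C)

r ≈ 28.6 cm

Convert the energy: K = 3.57 keV = 5.71×10^-16 J.
v = √(2K/m) = √(2·5.71×10^-16/6.64×10^-27) = 4.15×10^5 m/s.
r = mv/(qB) = (6.64×10^-27)(4.15×10^5) / [(2×1.60×10^-19)(0.0301)] = 0.286 m.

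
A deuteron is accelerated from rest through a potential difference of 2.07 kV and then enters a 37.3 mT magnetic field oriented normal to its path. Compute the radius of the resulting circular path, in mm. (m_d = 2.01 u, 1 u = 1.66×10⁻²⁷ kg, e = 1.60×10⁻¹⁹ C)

The kinetic energy gained is K = qV = (1×1.60×10^-19)(2070) = 3.31×10^-16 J.
v = √(2K/m) = 4.46×10^5 m/s.
r = mv/(qB) = (3.34×10^-27)(4.46×10^5) / [(1×1.60×10^-19)(0.0373)] = 0.249 m.

r ≈ 249 mm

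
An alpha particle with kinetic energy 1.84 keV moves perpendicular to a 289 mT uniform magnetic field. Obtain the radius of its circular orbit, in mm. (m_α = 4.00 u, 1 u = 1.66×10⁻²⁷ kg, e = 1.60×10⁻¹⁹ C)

Convert the energy: K = 1.84 keV = 2.94×10^-16 J.
v = √(2K/m) = √(2·2.94×10^-16/6.64×10^-27) = 2.98×10^5 m/s.
r = mv/(qB) = (6.64×10^-27)(2.98×10^5) / [(2×1.60×10^-19)(0.289)] = 0.0214 m.

r ≈ 21.4 mm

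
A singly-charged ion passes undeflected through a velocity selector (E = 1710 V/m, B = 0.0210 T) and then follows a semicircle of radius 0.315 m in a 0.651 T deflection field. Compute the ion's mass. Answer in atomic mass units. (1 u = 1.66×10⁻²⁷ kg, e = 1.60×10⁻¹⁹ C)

m ≈ 243 u

v = E/B₁ = 8.14×10^4 m/s.
From r = mv/(qB₂), m = qB₂r/v = (1×1.60×10^-19)(0.651)(0.315) / (8.14×10^4) = 4.03×10^-25 kg.
In atomic mass units: m = 4.03×10^-25 / 1.66×10^-27 = 243 u.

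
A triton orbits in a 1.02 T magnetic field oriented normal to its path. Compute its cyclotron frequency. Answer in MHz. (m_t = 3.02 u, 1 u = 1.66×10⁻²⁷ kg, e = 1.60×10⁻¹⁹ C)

f ≈ 5.18 MHz

f = qB/(2πm) = (1×1.60×10^-19)(1.02) / [2π(5.01×10^-27)] = 5.18×10^6 Hz.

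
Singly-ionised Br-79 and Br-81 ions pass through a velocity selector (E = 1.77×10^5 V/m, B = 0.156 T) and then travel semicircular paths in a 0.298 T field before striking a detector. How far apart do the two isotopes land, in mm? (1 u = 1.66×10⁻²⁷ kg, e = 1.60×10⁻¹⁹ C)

Δd ≈ 158 mm

Both emerge at v = E/B₁ = 1.13×10^6 m/s.
r = mv/(qB₂), so r₁ = 3.1207 m and r₂ = 3.1997 m, giving Δr = 0.0790 m.
After a semicircle each ion lands a diameter 2r from the entry slit, so the separation is 2Δr = 0.158 m.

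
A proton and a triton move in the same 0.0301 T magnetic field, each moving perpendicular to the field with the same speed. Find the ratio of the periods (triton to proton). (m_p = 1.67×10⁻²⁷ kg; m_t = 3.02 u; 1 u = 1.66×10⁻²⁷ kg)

ratio ≈ 3.00

T = 2πm/(qB) is independent of speed, so T₂/T₁ = (m₂/q₂)/(m₁/q₁).
T_{triton}/T_{proton} = (5.01×10^-27/1e) / (1.67×10^-27/1e) = 3.00.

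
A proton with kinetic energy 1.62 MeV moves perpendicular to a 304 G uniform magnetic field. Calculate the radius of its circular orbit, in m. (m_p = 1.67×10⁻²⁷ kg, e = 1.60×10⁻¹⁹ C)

Convert the energy: K = 1.62 MeV = 2.59×10^-13 J.
v = √(2K/m) = √(2·2.59×10^-13/1.67×10^-27) = 1.76×10^7 m/s.
r = mv/(qB) = (1.67×10^-27)(1.76×10^7) / [(1×1.60×10^-19)(0.0304)] = 6.05 m.

r ≈ 6.05 m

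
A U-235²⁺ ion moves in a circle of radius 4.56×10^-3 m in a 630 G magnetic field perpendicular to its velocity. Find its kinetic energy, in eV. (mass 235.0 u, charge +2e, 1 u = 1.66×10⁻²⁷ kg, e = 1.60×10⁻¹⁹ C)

K ≈ 0.0677 eV

v = qBr/m = (2×1.60×10^-19)(0.0630)(4.56×10^-3) / (3.90×10^-25) = 236 m/s.
K = ½mv² = 0.5·(3.90×10^-25)·(236)² = 1.08×10^-20 J = 0.0677 eV.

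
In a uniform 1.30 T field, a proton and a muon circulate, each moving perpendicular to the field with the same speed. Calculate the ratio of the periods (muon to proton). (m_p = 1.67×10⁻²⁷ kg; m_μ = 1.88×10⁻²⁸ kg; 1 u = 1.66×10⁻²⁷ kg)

ratio ≈ 0.113

T = 2πm/(qB) is independent of speed, so T₂/T₁ = (m₂/q₂)/(m₁/q₁).
T_{muon}/T_{proton} = (1.88×10^-28/1e) / (1.67×10^-27/1e) = 0.113.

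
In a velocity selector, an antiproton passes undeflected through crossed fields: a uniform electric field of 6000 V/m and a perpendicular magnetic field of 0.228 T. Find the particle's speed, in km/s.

For zero net force, qE = qvB, so v = E/B.
v = (6000) / (0.228) = 2.63×10^4 m/s.

v ≈ 26.3 km/s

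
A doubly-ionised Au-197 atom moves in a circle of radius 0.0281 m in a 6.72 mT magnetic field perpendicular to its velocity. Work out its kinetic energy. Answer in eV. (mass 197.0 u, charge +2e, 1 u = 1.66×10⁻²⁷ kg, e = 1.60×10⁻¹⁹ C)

v = qBr/m = (2×1.60×10^-19)(6.72×10^-3)(0.0281) / (3.27×10^-25) = 185 m/s.
K = ½mv² = 0.5·(3.27×10^-25)·(185)² = 5.58×10^-21 J = 0.0349 eV.

K ≈ 0.0349 eV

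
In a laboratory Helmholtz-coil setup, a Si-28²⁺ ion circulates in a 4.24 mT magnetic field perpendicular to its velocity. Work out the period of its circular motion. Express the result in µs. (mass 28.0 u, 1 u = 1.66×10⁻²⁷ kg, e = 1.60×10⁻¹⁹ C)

T ≈ 215 µs

The cyclotron period is independent of speed: T = 2πm/(qB).
T = 2π(4.65×10^-26) / [(2×1.60×10^-19)(4.24×10^-3)] = 2.15×10^-4 s.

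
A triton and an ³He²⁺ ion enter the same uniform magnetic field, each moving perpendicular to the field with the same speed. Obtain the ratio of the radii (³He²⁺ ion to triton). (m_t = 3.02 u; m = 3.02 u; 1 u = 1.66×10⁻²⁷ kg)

r = mv/(qB) ⇒ at equal v, r ∝ m/q.
r_{³He²⁺ ion}/r_{triton} = 0.500.

ratio ≈ 0.500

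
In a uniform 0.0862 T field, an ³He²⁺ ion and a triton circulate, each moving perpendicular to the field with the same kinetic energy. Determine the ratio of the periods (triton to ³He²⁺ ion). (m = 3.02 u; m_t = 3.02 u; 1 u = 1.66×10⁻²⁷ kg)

ratio ≈ 2.00

T = 2πm/(qB) is independent of speed, so T₂/T₁ = (m₂/q₂)/(m₁/q₁).
T_{triton}/T_{³He²⁺ ion} = (5.01×10^-27/1e) / (5.01×10^-27/2e) = 2.00.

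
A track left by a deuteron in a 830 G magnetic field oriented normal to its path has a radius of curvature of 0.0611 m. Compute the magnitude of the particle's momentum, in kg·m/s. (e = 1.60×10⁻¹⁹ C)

p ≈ 8.11×10^-22 kg·m/s

Since qvB = mv²/r, the momentum p = mv = qBr.
p = (1×1.60×10^-19)(0.0830)(0.0611) = 8.11×10^-22 kg·m/s.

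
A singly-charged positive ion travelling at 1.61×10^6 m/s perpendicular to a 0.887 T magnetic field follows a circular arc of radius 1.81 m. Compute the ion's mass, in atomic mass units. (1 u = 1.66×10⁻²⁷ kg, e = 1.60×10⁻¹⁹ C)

qvB = mv²/r ⇒ m = qBr/v.
m = (1×1.60×10^-19)(0.887)(1.81) / (1.61×10^6) = 1.60×10^-25 kg = 96.1 u.

m ≈ 96.1 u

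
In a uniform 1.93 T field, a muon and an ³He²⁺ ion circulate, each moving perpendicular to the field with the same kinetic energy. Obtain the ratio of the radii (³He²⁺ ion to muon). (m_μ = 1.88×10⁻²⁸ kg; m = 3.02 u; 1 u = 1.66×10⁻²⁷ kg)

ratio ≈ 2.58

r = √(2mK)/(qB) ⇒ at equal K, r ∝ √m/q.
r_{³He²⁺ ion}/r_{muon} = 2.58.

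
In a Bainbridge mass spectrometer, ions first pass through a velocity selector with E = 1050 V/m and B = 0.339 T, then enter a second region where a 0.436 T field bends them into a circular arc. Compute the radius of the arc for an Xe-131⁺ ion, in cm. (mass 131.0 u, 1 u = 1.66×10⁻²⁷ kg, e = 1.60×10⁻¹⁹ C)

The selector passes v = E/B = 1050/0.339 = 3100 m/s.
In the deflection region, r = mv/(qB₂) = (2.17×10^-25)(3100) / [(1×1.60×10^-19)(0.436)] = 9.66×10^-3 m.

r ≈ 0.966 cm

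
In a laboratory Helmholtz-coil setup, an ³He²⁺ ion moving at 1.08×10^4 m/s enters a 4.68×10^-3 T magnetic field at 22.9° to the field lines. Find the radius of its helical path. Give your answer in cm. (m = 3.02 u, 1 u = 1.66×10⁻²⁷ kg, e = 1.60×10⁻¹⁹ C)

r ≈ 1.41 cm

Only the perpendicular component v⊥ = v sin22.9° = 4200 m/s is bent by the field.
r = m v⊥ /(qB) = (5.01×10^-27)(4200) / [(2×1.60×10^-19)(4.68×10^-3)] = 0.0141 m.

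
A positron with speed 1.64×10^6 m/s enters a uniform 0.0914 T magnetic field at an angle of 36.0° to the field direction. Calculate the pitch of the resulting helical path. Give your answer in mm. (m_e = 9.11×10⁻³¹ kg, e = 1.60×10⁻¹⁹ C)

pitch ≈ 0.519 mm

The velocity component along B is v∥ = v cos36.0° = 1.33×10^6 m/s.
The cyclotron period T = 2πm/(qB) = 3.91×10^-10 s is set by m, q, B alone.
Pitch = v∥·T = (1.33×10^6)(3.91×10^-10) = 5.19×10^-4 m.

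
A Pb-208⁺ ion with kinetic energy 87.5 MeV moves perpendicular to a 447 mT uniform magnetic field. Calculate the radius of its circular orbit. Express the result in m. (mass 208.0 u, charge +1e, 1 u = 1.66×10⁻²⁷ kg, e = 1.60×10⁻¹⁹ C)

r ≈ 43.5 m

Convert the energy: K = 87.5 MeV = 1.40×10^-11 J.
v = √(2K/m) = √(2·1.40×10^-11/3.45×10^-25) = 9.01×10^6 m/s.
r = mv/(qB) = (3.45×10^-25)(9.01×10^6) / [(1×1.60×10^-19)(0.447)] = 43.5 m.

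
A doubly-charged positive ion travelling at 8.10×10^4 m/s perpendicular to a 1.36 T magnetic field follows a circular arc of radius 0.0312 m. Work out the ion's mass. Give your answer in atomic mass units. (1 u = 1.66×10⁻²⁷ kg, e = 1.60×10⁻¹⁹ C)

qvB = mv²/r ⇒ m = qBr/v.
m = (2×1.60×10^-19)(1.36)(0.0312) / (8.10×10^4) = 1.68×10^-25 kg = 101 u.

m ≈ 101 u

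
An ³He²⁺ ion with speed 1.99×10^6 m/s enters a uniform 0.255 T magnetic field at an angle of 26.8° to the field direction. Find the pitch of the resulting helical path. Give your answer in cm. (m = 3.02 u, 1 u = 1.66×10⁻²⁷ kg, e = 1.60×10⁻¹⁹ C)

pitch ≈ 68.6 cm

The velocity component along B is v∥ = v cos26.8° = 1.78×10^6 m/s.
The cyclotron period T = 2πm/(qB) = 3.86×10^-7 s is set by m, q, B alone.
Pitch = v∥·T = (1.78×10^6)(3.86×10^-7) = 0.686 m.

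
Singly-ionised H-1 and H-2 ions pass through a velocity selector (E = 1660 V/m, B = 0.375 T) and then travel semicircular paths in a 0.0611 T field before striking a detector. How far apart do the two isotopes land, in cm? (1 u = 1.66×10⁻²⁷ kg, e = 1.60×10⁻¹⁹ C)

Δd ≈ 0.150 cm

Both emerge at v = E/B₁ = 4430 m/s.
r = mv/(qB₂), so r₁ = 7.517×10^-4 m and r₂ = 1.503×10^-3 m, giving Δr = 7.52×10^-4 m.
After a semicircle each ion lands a diameter 2r from the entry slit, so the separation is 2Δr = 1.50×10^-3 m.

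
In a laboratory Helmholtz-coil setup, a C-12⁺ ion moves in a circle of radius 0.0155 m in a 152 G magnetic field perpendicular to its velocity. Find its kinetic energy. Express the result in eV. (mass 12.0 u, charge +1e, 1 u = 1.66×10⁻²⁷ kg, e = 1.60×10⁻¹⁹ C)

v = qBr/m = (1×1.60×10^-19)(0.0152)(0.0155) / (1.99×10^-26) = 1890 m/s.
K = ½mv² = 0.5·(1.99×10^-26)·(1890)² = 3.57×10^-20 J = 0.223 eV.

K ≈ 0.223 eV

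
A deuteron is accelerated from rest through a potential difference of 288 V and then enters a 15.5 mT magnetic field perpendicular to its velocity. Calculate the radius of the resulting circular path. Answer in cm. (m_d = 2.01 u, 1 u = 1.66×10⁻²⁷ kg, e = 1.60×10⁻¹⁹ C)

r ≈ 22.4 cm

The kinetic energy gained is K = qV = (1×1.60×10^-19)(288) = 4.61×10^-17 J.
v = √(2K/m) = 1.66×10^5 m/s.
r = mv/(qB) = (3.34×10^-27)(1.66×10^5) / [(1×1.60×10^-19)(0.0155)] = 0.224 m.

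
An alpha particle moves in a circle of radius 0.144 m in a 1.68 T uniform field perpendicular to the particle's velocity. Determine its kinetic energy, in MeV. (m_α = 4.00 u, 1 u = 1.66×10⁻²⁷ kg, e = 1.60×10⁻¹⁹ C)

K ≈ 2.82 MeV

v = qBr/m = (2×1.60×10^-19)(1.68)(0.144) / (6.64×10^-27) = 1.17×10^7 m/s.
K = ½mv² = 0.5·(6.64×10^-27)·(1.17×10^7)² = 4.51×10^-13 J = 2.82 MeV.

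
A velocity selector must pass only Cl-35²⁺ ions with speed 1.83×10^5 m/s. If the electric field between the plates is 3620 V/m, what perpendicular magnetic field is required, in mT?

B ≈ 19.8 mT

qE = qvB ⇒ B = E/v = (3620) / (1.83×10^5) = 0.0198 T.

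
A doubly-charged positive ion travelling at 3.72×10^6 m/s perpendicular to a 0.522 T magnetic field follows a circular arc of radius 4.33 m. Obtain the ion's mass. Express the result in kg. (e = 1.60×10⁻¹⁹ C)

qvB = mv²/r ⇒ m = qBr/v.
m = (2×1.60×10^-19)(0.522)(4.33) / (3.72×10^6) = 1.94×10^-25 kg.

m ≈ 1.94×10^-25 kg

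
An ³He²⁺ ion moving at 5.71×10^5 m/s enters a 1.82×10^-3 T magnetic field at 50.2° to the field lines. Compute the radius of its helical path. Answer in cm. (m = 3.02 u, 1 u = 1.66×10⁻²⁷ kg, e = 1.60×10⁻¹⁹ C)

Only the perpendicular component v⊥ = v sin50.2° = 4.39×10^5 m/s is bent by the field.
r = m v⊥ /(qB) = (5.01×10^-27)(4.39×10^5) / [(2×1.60×10^-19)(1.82×10^-3)] = 3.78 m.

r ≈ 378 cm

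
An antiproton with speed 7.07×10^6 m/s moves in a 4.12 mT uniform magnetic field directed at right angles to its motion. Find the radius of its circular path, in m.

The magnetic force provides the centripetal force: qvB = mv²/r, so r = mv/(qB).
r = (1.67×10^-27 kg)(7.07×10^6 m/s) / [(1×1.60×10^-19 C)(4.12×10^-3 T)] = 17.9 m.

r ≈ 17.9 m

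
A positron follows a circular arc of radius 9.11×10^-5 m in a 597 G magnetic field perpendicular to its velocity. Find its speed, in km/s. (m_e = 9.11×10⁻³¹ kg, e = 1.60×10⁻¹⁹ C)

v ≈ 955 km/s

From qvB = mv²/r, v = qBr/m.
v = (1×1.60×10^-19)(0.0597)(9.11×10^-5) / (9.11×10^-31) = 9.55×10^5 m/s.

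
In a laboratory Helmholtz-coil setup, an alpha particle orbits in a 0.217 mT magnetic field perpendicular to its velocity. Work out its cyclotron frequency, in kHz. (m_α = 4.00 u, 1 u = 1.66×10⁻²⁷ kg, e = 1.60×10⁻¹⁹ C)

f = qB/(2πm) = (2×1.60×10^-19)(2.17×10^-4) / [2π(6.64×10^-27)] = 1660 Hz.

f ≈ 1.66 kHz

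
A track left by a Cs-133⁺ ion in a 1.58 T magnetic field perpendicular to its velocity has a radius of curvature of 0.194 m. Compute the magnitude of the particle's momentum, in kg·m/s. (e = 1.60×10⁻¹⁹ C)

p ≈ 4.90×10^-20 kg·m/s

Since qvB = mv²/r, the momentum p = mv = qBr.
p = (1×1.60×10^-19)(1.58)(0.194) = 4.90×10^-20 kg·m/s.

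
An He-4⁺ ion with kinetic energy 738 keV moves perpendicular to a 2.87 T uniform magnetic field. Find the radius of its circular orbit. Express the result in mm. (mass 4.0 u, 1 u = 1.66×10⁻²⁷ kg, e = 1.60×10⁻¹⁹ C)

Convert the energy: K = 738 keV = 1.18×10^-13 J.
v = √(2K/m) = √(2·1.18×10^-13/6.64×10^-27) = 5.96×10^6 m/s.
r = mv/(qB) = (6.64×10^-27)(5.96×10^6) / [(1×1.60×10^-19)(2.87)] = 0.0862 m.

r ≈ 86.2 mm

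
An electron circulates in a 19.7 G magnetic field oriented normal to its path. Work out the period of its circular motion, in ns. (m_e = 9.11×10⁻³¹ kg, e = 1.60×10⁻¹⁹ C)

T ≈ 18.2 ns

The cyclotron period is independent of speed: T = 2πm/(qB).
T = 2π(9.11×10^-31) / [(1×1.60×10^-19)(1.97×10^-3)] = 1.82×10^-8 s.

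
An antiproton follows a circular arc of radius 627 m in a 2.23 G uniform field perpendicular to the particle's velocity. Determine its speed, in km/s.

From qvB = mv²/r, v = qBr/m.
v = (1×1.60×10^-19)(2.23×10^-4)(627) / (1.67×10^-27) = 1.34×10^7 m/s.

v ≈ 13400 km/s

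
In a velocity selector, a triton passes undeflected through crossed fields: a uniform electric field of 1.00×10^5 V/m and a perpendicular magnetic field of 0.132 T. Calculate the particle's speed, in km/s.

For zero net force, qE = qvB, so v = E/B.
v = (1.00×10^5) / (0.132) = 7.58×10^5 m/s.

v ≈ 758 km/s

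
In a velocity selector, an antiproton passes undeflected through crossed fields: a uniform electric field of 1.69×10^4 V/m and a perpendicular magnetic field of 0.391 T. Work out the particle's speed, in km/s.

For zero net force, qE = qvB, so v = E/B.
v = (1.69×10^4) / (0.391) = 4.32×10^4 m/s.

v ≈ 43.2 km/s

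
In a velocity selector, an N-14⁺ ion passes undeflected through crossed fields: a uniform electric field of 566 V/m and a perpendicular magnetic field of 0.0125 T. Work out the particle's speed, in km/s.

For zero net force, qE = qvB, so v = E/B.
v = (566) / (0.0125) = 4.53×10^4 m/s.

v ≈ 45.3 km/s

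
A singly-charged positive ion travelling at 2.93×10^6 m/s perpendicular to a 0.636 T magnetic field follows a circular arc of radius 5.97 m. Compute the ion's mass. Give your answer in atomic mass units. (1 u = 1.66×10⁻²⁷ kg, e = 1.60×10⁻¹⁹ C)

qvB = mv²/r ⇒ m = qBr/v.
m = (1×1.60×10^-19)(0.636)(5.97) / (2.93×10^6) = 2.07×10^-25 kg = 125 u.

m ≈ 125 u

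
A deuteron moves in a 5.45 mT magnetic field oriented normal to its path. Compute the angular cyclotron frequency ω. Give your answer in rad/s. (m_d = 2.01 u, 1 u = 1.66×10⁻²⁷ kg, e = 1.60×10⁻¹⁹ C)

ω = qB/m = (1×1.60×10^-19)(5.45×10^-3) / (3.34×10^-27) = 2.61×10^5 rad/s.

ω ≈ 2.61×10^5 rad/s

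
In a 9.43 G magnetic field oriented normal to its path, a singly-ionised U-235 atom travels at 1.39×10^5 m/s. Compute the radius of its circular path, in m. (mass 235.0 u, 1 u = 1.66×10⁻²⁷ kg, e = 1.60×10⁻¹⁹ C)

The magnetic force provides the centripetal force: qvB = mv²/r, so r = mv/(qB).
r = (3.90×10^-25 kg)(1.39×10^5 m/s) / [(1×1.60×10^-19 C)(9.43×10^-4 T)] = 359 m.

r ≈ 359 m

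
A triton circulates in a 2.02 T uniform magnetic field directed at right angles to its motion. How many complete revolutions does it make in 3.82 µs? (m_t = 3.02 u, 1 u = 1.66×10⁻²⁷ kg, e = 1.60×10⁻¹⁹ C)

N = 39

T = 2πm/(qB) = 2π(5.0132×10^-27) / [(1×1.60×10^-19)(2.02)] = 9.7459×10^-8 s.
N = t/T = 3.82×10^-6 / 9.7459×10^-8 ≈ 39.20, so 39 complete revolutions.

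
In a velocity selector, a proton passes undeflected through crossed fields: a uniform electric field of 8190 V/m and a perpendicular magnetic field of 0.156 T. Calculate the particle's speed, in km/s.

For zero net force, qE = qvB, so v = E/B.
v = (8190) / (0.156) = 5.25×10^4 m/s.

v ≈ 52.5 km/s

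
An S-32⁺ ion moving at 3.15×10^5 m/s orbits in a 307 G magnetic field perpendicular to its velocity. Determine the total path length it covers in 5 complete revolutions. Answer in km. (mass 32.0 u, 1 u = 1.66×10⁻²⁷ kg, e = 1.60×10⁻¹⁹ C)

L ≈ 0.107 km

r = mv/(qB) = 3.41 m, so one revolution covers 2πr = 21.4 m.
In 5 revolutions: L = 5·2πr = 107 m.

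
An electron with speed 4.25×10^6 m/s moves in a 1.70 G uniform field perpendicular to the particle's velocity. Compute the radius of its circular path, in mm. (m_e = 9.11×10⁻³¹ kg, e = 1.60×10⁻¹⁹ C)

r ≈ 142 mm

The magnetic force provides the centripetal force: qvB = mv²/r, so r = mv/(qB).
r = (9.11×10^-31 kg)(4.25×10^6 m/s) / [(1×1.60×10^-19 C)(1.70×10^-4 T)] = 0.142 m.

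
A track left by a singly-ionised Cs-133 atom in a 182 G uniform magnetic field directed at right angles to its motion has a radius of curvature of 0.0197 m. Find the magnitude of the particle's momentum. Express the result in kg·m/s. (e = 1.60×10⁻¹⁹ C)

p ≈ 5.74×10^-23 kg·m/s

Since qvB = mv²/r, the momentum p = mv = qBr.
p = (1×1.60×10^-19)(0.0182)(0.0197) = 5.74×10^-23 kg·m/s.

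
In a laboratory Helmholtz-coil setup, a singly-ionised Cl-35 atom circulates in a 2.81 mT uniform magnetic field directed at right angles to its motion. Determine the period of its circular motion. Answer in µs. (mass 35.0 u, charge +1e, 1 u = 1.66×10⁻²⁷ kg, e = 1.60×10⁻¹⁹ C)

The cyclotron period is independent of speed: T = 2πm/(qB).
T = 2π(5.81×10^-26) / [(1×1.60×10^-19)(2.81×10^-3)] = 8.12×10^-4 s.

T ≈ 812 µs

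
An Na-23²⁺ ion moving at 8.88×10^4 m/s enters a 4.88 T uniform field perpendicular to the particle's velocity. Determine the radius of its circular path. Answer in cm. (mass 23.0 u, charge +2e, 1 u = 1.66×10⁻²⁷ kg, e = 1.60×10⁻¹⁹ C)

r ≈ 0.217 cm

The magnetic force provides the centripetal force: qvB = mv²/r, so r = mv/(qB).
r = (3.82×10^-26 kg)(8.88×10^4 m/s) / [(2×1.60×10^-19 C)(4.88 T)] = 2.17×10^-3 m.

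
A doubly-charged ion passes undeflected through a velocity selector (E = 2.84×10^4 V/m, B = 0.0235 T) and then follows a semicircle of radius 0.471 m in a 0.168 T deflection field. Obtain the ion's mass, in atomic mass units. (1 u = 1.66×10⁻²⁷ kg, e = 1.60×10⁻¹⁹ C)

m ≈ 12.6 u

v = E/B₁ = 1.21×10^6 m/s.
From r = mv/(qB₂), m = qB₂r/v = (2×1.60×10^-19)(0.168)(0.471) / (1.21×10^6) = 2.10×10^-26 kg.
In atomic mass units: m = 2.10×10^-26 / 1.66×10^-27 = 12.6 u.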